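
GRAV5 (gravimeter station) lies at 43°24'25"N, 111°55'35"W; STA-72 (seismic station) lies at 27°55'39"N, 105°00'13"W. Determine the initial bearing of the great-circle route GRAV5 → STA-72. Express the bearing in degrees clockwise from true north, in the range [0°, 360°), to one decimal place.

GRAV5: φ = +43.40694°, λ = -111.92639°
STA-72: φ = +27.92750°, λ = -105.00361°
Δλ = 6.9228°
y = sin Δλ · cos φ₂ = 0.106495
x = cos φ₁ sin φ₂ − sin φ₁ cos φ₂ cos Δλ = -0.262466
θ = atan2(y, x) = 157.9154° → 157.9154° (mod 360°)

157.9°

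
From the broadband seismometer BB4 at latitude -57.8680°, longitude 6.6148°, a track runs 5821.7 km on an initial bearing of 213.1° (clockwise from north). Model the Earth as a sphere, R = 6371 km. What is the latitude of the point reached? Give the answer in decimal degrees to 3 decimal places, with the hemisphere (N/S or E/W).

δ = d/R = 5821.7/6371 = 0.913781 rad
φ₂ = arcsin(sin φ₁ cos δ + cos φ₁ sin δ cos θ)
   = arcsin(-0.84683·0.61076 + 0.53187·0.79182·-0.83772) = -60.45926°
λ₂ = λ₁ + atan2(sin θ sin δ cos φ₁, cos δ − sin φ₁ sin φ₂) = -112.09883°

60.459°S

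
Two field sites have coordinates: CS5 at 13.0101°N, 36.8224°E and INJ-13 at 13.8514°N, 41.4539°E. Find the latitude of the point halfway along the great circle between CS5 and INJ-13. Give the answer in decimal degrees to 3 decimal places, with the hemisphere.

13.441°N

Bx = cos φ₂ cos Δλ = 0.967749,  By = cos φ₂ sin Δλ = 0.078399
φₘ = atan2(sin φ₁ + sin φ₂, √((cos φ₁ + Bx)² + By²)) = 13.44133°
λₘ = λ₁ + atan2(By, cos φ₁ + Bx) = 39.13409°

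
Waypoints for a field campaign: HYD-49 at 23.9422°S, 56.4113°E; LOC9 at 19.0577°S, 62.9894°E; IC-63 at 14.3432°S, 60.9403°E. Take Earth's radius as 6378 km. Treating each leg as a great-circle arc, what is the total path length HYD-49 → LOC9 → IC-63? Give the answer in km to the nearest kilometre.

1440 km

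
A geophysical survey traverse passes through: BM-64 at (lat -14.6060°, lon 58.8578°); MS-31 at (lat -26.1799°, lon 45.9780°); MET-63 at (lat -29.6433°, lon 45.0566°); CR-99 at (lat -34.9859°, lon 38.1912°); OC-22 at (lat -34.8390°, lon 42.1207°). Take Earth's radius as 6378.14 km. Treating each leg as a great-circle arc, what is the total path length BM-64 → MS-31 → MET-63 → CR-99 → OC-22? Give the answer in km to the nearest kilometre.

BM-64→MS-31: c = 0.291488 rad, d = 1859.15 km
MS-31→MET-63: c = 0.062095 rad, d = 396.05 km
MET-63→CR-99: c = 0.137586 rad, d = 877.54 km
CR-99→OC-22: c = 0.056294 rad, d = 359.05 km
Total = 1859.15 + 396.05 + 877.54 + 359.05 = 3491.79 km

3492 km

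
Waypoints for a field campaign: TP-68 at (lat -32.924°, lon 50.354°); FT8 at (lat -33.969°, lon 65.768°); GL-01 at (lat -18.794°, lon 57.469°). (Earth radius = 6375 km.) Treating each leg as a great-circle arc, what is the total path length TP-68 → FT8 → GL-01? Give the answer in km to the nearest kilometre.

TP-68→FT8: c = 0.225001 rad, d = 1434.38 km
FT8→GL-01: c = 0.294631 rad, d = 1878.28 km
Total = 1434.38 + 1878.28 = 3312.66 km

3313 km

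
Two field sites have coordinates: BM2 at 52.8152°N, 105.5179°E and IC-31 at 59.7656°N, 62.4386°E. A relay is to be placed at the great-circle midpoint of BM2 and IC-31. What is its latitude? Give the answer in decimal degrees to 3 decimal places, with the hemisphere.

Bx = cos φ₂ cos Δλ = 0.367789,  By = cos φ₂ sin Δλ = -0.343922
φₘ = atan2(sin φ₁ + sin φ₂, √((cos φ₁ + Bx)² + By²)) = 58.16106°
λₘ = λ₁ + atan2(By, cos φ₁ + Bx) = 86.03592°

58.161°N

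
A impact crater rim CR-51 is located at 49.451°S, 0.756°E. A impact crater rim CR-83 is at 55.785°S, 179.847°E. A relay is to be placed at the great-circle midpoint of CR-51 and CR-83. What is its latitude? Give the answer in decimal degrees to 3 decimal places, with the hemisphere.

Bx = cos φ₂ cos Δλ = -0.562229,  By = cos φ₂ sin Δλ = 0.008921
φₘ = atan2(sin φ₁ + sin φ₂, √((cos φ₁ + Bx)² + By²)) = -86.81419°
λₘ = λ₁ + atan2(By, cos φ₁ + Bx) = 6.55286°

86.814°S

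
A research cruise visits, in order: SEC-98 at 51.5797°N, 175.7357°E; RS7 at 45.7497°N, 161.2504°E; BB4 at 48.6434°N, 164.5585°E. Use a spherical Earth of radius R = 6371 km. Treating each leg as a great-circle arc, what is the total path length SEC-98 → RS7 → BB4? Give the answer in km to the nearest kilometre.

SEC-98→RS7: c = 0.195022 rad, d = 1242.48 km
RS7→BB4: c = 0.063938 rad, d = 407.35 km
Total = 1242.48 + 407.35 = 1649.84 km

1650 km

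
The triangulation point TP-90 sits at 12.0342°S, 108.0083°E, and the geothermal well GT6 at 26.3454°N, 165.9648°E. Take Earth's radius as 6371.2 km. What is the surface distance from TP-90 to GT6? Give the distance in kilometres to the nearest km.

Δφ = 38.3796°,  Δλ = 57.9565°
a = sin²(Δφ/2) + cos φ₁ cos φ₂ sin²(Δλ/2) = 0.313760
c = 2·arcsin(√a) = 1.189116 rad = 68.1313°
d = R·c = 6371.2 × 1.189116 = 7576.1 km

7576 km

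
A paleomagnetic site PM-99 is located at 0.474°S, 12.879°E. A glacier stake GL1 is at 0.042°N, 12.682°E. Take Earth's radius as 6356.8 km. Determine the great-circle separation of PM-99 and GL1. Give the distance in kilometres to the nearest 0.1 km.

Δφ = 0.5160°,  Δλ = -0.1970°
a = sin²(Δφ/2) + cos φ₁ cos φ₂ sin²(Δλ/2) = 0.000023
c = 2·arcsin(√a) = 0.009640 rad = 0.5523°
d = R·c = 6356.8 × 0.009640 = 61.3 km

61.3 km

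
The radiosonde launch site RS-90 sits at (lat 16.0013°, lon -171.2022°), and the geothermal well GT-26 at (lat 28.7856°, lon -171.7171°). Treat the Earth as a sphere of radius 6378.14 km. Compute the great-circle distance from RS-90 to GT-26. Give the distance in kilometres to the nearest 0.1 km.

Δφ = 12.7843°,  Δλ = -0.5149°
a = sin²(Δφ/2) + cos φ₁ cos φ₂ sin²(Δλ/2) = 0.012412
c = 2·arcsin(√a) = 0.223282 rad = 12.7931°
d = R·c = 6378.14 × 0.223282 = 1424.1 km

1424.1 km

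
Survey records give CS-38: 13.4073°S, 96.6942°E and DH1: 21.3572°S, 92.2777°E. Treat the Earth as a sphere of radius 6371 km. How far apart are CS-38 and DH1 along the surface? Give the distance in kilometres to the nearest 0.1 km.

Δφ = -7.9499°,  Δλ = -4.4165°
a = sin²(Δφ/2) + cos φ₁ cos φ₂ sin²(Δλ/2) = 0.006150
c = 2·arcsin(√a) = 0.157010 rad = 8.9960°
d = R·c = 6371 × 0.157010 = 1000.3 km

1000.3 km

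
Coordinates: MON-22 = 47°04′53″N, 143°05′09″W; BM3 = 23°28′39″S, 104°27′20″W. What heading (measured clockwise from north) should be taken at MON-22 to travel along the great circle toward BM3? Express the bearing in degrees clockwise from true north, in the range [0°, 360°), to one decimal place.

MON-22: φ = +47.08139°, λ = -143.08583°
BM3: φ = -23.47750°, λ = -104.45556°
Δλ = 38.6303°
y = sin Δλ · cos φ₂ = 0.572611
x = cos φ₁ sin φ₂ − sin φ₁ cos φ₂ cos Δλ = -0.796010
θ = atan2(y, x) = 144.2706° → 144.2706° (mod 360°)

144.3°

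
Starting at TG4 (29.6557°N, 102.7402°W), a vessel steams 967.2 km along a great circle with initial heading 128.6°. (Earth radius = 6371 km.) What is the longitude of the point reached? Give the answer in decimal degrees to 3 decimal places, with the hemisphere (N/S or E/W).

δ = d/R = 967.2/6371 = 0.151813 rad
φ₂ = arcsin(sin φ₁ cos δ + cos φ₁ sin δ cos θ)
   = arcsin(0.49479·0.98850 + 0.86901·0.15123·-0.62388) = 24.02310°
λ₂ = λ₁ + atan2(sin θ sin δ cos φ₁, cos δ − sin φ₁ sin φ₂) = -95.30540°

95.305°W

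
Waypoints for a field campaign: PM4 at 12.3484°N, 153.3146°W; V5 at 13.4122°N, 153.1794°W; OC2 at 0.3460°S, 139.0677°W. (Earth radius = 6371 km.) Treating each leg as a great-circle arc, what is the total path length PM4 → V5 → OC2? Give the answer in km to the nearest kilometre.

2301 km

PM4→V5: c = 0.018709 rad, d = 119.19 km
V5→OC2: c = 0.342393 rad, d = 2181.39 km
Total = 119.19 + 2181.39 = 2300.58 km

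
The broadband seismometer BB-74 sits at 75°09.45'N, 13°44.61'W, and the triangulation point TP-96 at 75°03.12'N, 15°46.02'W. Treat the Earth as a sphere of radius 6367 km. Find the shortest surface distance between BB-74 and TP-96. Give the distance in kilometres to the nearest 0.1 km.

59.0 km

BB-74: φ = +75.15750°, λ = -13.74350°
TP-96: φ = +75.05200°, λ = -15.76700°
Δφ = -0.1055°,  Δλ = -2.0235°
a = sin²(Δφ/2) + cos φ₁ cos φ₂ sin²(Δλ/2) = 0.000021
c = 2·arcsin(√a) = 0.009263 rad = 0.5307°
d = R·c = 6367 × 0.009263 = 59.0 km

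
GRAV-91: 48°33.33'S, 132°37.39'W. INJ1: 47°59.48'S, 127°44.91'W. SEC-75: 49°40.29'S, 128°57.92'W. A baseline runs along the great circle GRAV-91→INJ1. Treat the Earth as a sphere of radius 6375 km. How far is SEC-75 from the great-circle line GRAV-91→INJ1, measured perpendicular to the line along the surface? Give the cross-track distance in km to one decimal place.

GRAV-91: φ = -48.55550°, λ = -132.62317°
INJ1: φ = -47.99133°, λ = -127.74850°
SEC-75: φ = -49.67150°, λ = -128.96533°
δ₁₃ = central angle GRAV-91→SEC-75 = 0.046098 rad  (haversine)
θ₁₃ = bearing GRAV-91→SEC-75 = 116.366°,  θ₁₂ = bearing GRAV-91→INJ1 = 81.961°
dₓₜ = R·arcsin(sin δ₁₃ · sin(θ₁₃ − θ₁₂)) = 6375·arcsin(0.04608·sin(34.405°)) = 166.009 km
|dₓₜ| = 166.009 km

166.0 km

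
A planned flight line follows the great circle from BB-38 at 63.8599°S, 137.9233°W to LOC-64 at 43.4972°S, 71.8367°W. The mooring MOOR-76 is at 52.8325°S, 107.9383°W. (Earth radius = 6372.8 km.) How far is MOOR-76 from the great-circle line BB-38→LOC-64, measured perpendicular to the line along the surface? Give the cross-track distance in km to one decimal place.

871.5 km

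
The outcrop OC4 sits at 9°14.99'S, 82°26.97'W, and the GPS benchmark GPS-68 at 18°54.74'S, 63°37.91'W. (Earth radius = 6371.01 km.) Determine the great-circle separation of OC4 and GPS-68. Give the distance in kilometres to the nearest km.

OC4: φ = -9.24983°, λ = -82.44950°
GPS-68: φ = -18.91233°, λ = -63.63183°
Δφ = -9.6625°,  Δλ = 18.8177°
a = sin²(Δφ/2) + cos φ₁ cos φ₂ sin²(Δλ/2) = 0.032047
c = 2·arcsin(√a) = 0.359973 rad = 20.6249°
d = R·c = 6371.01 × 0.359973 = 2293.4 km

2293 km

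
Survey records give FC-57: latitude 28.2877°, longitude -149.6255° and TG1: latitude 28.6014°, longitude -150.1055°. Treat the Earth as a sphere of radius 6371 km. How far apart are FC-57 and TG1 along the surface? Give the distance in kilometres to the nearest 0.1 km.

58.5 km

Δφ = 0.3137°,  Δλ = -0.4800°
a = sin²(Δφ/2) + cos φ₁ cos φ₂ sin²(Δλ/2) = 0.000021
c = 2·arcsin(√a) = 0.009178 rad = 0.5259°
d = R·c = 6371 × 0.009178 = 58.5 km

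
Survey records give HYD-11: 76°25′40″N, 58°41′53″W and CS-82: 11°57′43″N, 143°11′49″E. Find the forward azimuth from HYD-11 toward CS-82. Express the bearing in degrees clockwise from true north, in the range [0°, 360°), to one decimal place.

HYD-11: φ = +76.42778°, λ = -58.69806°
CS-82: φ = +11.96194°, λ = +143.19694°
Δλ = -158.1050°
y = sin Δλ · cos φ₂ = -0.364809
x = cos φ₁ sin φ₂ − sin φ₁ cos φ₂ cos Δλ = 0.931011
θ = atan2(y, x) = -21.3973° → 338.6027° (mod 360°)

338.6°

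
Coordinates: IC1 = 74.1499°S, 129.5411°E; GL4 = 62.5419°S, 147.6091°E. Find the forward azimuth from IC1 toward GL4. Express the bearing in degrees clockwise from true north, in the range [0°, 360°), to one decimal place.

38.6°

Δλ = 18.0680°
y = sin Δλ · cos φ₂ = 0.143008
x = cos φ₁ sin φ₂ − sin φ₁ cos φ₂ cos Δλ = 0.179342
θ = atan2(y, x) = 38.5690° → 38.5690° (mod 360°)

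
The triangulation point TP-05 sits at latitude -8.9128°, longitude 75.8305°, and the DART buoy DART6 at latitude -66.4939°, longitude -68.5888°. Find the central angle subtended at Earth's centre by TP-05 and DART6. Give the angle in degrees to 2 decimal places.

100.28°

Δφ = -57.5811°,  Δλ = -144.4193°
a = sin²(Δφ/2) + cos φ₁ cos φ₂ sin²(Δλ/2) = 0.589195
c = 2·arcsin(√a) = 1.750146 rad = 100.2760°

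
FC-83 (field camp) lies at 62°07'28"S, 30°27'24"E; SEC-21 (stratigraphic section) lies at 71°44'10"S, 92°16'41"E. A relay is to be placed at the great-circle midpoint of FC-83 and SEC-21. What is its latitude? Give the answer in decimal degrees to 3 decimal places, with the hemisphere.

69.798°S

FC-83: φ = -62.12444°, λ = +30.45667°
SEC-21: φ = -71.73611°, λ = +92.27806°
Bx = cos φ₂ cos Δλ = 0.147991,  By = cos φ₂ sin Δλ = 0.276250
φₘ = atan2(sin φ₁ + sin φ₂, √((cos φ₁ + Bx)² + By²)) = -69.79828°
λₘ = λ₁ + atan2(By, cos φ₁ + Bx) = 54.62676°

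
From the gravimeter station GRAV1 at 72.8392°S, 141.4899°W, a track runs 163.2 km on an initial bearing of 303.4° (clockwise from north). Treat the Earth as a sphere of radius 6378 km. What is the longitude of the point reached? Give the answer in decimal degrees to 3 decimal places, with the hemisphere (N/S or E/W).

δ = d/R = 163.2/6378 = 0.025588 rad
φ₂ = arcsin(sin φ₁ cos δ + cos φ₁ sin δ cos θ)
   = arcsin(-0.95548·0.99967 + 0.29505·0.02559·0.55048) = -71.99176°
λ₂ = λ₁ + atan2(sin θ sin δ cos φ₁, cos δ − sin φ₁ sin φ₂) = -145.45168°

145.452°W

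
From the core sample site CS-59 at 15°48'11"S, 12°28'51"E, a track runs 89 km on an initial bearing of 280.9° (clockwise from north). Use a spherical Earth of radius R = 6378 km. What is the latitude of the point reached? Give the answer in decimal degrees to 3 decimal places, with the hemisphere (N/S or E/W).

15.650°S

CS-59: φ = -15.80306°, λ = +12.48083°
δ = d/R = 89/6378 = 0.013954 rad
φ₂ = arcsin(sin φ₁ cos δ + cos φ₁ sin δ cos θ)
   = arcsin(-0.27233·0.99990 + 0.96220·0.01395·0.18910) = -15.65035°
λ₂ = λ₁ + atan2(sin θ sin δ cos φ₁, cos δ − sin φ₁ sin φ₂) = 11.66551°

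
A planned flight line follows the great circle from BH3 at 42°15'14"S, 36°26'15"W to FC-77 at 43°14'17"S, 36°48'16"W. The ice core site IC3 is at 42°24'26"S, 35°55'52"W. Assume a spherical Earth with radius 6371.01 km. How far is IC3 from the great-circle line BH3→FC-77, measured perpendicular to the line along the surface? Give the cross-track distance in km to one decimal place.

BH3: φ = -42.25389°, λ = -36.43750°
FC-77: φ = -43.23806°, λ = -36.80444°
IC3: φ = -42.40722°, λ = -35.93111°
δ₁₃ = central angle BH3→IC3 = 0.007061 rad  (haversine)
θ₁₃ = bearing BH3→IC3 = 112.444°,  θ₁₂ = bearing BH3→FC-77 = 195.188°
dₓₜ = R·arcsin(sin δ₁₃ · sin(θ₁₃ − θ₁₂)) = 6371.01·arcsin(0.00706·sin(-82.745°)) = -44.623 km
|dₓₜ| = 44.623 km

44.6 km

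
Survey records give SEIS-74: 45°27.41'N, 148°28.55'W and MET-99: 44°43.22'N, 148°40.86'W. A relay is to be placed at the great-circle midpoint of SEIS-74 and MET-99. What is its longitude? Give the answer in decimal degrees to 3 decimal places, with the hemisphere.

148.579°W

SEIS-74: φ = +45.45683°, λ = -148.47583°
MET-99: φ = +44.72033°, λ = -148.68100°
Bx = cos φ₂ cos Δλ = 0.710545,  By = cos φ₂ sin Δλ = -0.002544
φₘ = atan2(sin φ₁ + sin φ₂, √((cos φ₁ + Bx)² + By²)) = 45.08863°
λₘ = λ₁ + atan2(By, cos φ₁ + Bx) = -148.57908°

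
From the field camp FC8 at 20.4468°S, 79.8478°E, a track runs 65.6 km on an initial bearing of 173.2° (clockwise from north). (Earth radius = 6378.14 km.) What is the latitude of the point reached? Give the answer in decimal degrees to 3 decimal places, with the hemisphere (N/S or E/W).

21.032°S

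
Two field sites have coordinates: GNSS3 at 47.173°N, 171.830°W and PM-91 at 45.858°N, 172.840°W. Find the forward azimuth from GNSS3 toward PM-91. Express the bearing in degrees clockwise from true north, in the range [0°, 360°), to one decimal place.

Δλ = -1.0100°
y = sin Δλ · cos φ₂ = -0.012276
x = cos φ₁ sin φ₂ − sin φ₁ cos φ₂ cos Δλ = -0.022870
θ = atan2(y, x) = -151.7739° → 208.2261° (mod 360°)

208.2°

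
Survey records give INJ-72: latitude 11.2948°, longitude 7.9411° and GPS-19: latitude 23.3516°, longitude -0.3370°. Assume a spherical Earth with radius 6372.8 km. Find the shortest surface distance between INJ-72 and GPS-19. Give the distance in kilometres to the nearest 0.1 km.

Δφ = 12.0568°,  Δλ = -8.2781°
a = sin²(Δφ/2) + cos φ₁ cos φ₂ sin²(Δλ/2) = 0.015720
c = 2·arcsin(√a) = 0.251418 rad = 14.4052°
d = R·c = 6372.8 × 0.251418 = 1602.2 km

1602.2 km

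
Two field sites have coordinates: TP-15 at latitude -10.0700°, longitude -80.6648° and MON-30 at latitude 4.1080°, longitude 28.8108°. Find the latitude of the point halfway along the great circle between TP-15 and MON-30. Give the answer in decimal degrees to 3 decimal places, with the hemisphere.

Bx = cos φ₂ cos Δλ = -0.332549,  By = cos φ₂ sin Δλ = 0.940361
φₘ = atan2(sin φ₁ + sin φ₂, √((cos φ₁ + Bx)² + By²)) = -5.15402°
λₘ = λ₁ + atan2(By, cos φ₁ + Bx) = -25.40222°

5.154°S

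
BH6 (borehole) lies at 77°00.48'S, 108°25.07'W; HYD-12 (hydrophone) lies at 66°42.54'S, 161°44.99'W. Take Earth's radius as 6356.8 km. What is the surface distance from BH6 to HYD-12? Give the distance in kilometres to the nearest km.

2057 km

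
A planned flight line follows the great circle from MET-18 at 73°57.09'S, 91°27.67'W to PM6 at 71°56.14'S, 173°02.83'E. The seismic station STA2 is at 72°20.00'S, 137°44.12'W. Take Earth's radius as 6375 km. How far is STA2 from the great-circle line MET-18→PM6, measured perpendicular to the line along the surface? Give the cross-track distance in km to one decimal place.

MET-18: φ = -73.95150°, λ = -91.46117°
PM6: φ = -71.93567°, λ = +173.04717°
STA2: φ = -72.33333°, λ = -137.73533°
δ₁₃ = central angle MET-18→STA2 = 0.229877 rad  (haversine)
θ₁₃ = bearing MET-18→STA2 = 254.257°,  θ₁₂ = bearing MET-18→PM6 = 226.653°
dₓₜ = R·arcsin(sin δ₁₃ · sin(θ₁₃ − θ₁₂)) = 6375·arcsin(0.22786·sin(27.604°)) = 674.331 km
|dₓₜ| = 674.331 km

674.3 km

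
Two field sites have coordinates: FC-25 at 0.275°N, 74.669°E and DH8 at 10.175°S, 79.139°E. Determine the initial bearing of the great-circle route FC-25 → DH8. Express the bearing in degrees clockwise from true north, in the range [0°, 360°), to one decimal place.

157.1°

Δλ = 4.4700°
y = sin Δλ · cos φ₂ = 0.076711
x = cos φ₁ sin φ₂ − sin φ₁ cos φ₂ cos Δλ = -0.181363
θ = atan2(y, x) = 157.0730° → 157.0730° (mod 360°)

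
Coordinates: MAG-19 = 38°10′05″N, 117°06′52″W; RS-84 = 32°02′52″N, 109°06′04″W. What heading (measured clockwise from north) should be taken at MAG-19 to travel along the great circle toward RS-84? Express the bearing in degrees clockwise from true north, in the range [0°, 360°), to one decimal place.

MAG-19: φ = +38.16806°, λ = -117.11444°
RS-84: φ = +32.04778°, λ = -109.10111°
Δλ = 8.0133°
y = sin Δλ · cos φ₂ = 0.118159
x = cos φ₁ sin φ₂ − sin φ₁ cos φ₂ cos Δλ = -0.101501
θ = atan2(y, x) = 130.6633° → 130.6633° (mod 360°)

130.7°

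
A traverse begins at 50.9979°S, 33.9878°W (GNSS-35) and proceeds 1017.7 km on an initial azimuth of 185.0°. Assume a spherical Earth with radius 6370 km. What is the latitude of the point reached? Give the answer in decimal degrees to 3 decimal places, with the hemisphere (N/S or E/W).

60.108°S

δ = d/R = 1017.7/6370 = 0.159765 rad
φ₂ = arcsin(sin φ₁ cos δ + cos φ₁ sin δ cos θ)
   = arcsin(-0.77712·0.98726 + 0.62935·0.15909·-0.99619) = -60.10790°
λ₂ = λ₁ + atan2(sin θ sin δ cos φ₁, cos δ − sin φ₁ sin φ₂) = -35.58205°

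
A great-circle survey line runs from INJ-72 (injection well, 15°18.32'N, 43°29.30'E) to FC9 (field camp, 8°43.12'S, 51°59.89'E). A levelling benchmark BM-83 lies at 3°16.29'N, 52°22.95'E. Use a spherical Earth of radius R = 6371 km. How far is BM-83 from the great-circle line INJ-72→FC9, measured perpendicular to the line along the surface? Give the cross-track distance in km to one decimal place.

480.1 km

INJ-72: φ = +15.30533°, λ = +43.48833°
FC9: φ = -8.71867°, λ = +51.99817°
BM-83: φ = +3.27150°, λ = +52.38250°
δ₁₃ = central angle INJ-72→BM-83 = 0.259783 rad  (haversine)
θ₁₃ = bearing INJ-72→BM-83 = 143.065°,  θ₁₂ = bearing INJ-72→FC9 = 160.108°
dₓₜ = R·arcsin(sin δ₁₃ · sin(θ₁₃ − θ₁₂)) = 6371·arcsin(0.25687·sin(-17.044°)) = -480.124 km
|dₓₜ| = 480.124 km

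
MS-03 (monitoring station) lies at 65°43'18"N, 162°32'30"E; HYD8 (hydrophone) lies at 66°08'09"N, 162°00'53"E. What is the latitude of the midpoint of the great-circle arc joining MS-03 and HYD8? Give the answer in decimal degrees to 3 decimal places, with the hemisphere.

65.929°N

MS-03: φ = +65.72167°, λ = +162.54167°
HYD8: φ = +66.13583°, λ = +162.01472°
Bx = cos φ₂ cos Δλ = 0.404553,  By = cos φ₂ sin Δλ = -0.003721
φₘ = atan2(sin φ₁ + sin φ₂, √((cos φ₁ + Bx)² + By²)) = 65.92898°
λₘ = λ₁ + atan2(By, cos φ₁ + Bx) = 162.28033°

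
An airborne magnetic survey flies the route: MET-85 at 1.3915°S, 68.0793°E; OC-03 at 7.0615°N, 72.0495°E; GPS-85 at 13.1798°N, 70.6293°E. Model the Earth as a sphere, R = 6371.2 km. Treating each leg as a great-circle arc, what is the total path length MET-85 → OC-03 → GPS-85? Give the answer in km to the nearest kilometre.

1736 km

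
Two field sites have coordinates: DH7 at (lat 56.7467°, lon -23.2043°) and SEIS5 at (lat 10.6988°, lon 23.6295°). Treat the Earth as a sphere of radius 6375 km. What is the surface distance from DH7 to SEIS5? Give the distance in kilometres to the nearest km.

6499 km

Δφ = -46.0479°,  Δλ = 46.8338°
a = sin²(Δφ/2) + cos φ₁ cos φ₂ sin²(Δλ/2) = 0.238072
c = 2·arcsin(√a) = 1.019425 rad = 58.4087°
d = R·c = 6375 × 1.019425 = 6498.8 km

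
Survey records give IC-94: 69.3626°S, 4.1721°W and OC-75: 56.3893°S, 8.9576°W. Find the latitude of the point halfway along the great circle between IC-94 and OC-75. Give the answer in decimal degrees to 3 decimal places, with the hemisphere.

Bx = cos φ₂ cos Δλ = 0.551617,  By = cos φ₂ sin Δλ = -0.046180
φₘ = atan2(sin φ₁ + sin φ₂, √((cos φ₁ + Bx)² + By²)) = -62.89522°
λₘ = λ₁ + atan2(By, cos φ₁ + Bx) = -7.09624°

62.895°S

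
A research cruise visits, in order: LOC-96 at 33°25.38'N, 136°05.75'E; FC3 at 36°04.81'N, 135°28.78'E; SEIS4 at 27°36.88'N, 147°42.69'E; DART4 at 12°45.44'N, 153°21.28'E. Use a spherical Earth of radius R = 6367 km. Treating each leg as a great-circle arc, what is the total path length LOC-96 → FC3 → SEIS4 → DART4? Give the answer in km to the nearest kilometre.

3540 km

LOC-96: φ = +33.42300°, λ = +136.09583°
FC3: φ = +36.08017°, λ = +135.47967°
SEIS4: φ = +27.61467°, λ = +147.71150°
DART4: φ = +12.75733°, λ = +153.35467°
LOC-96→FC3: c = 0.047210 rad, d = 300.59 km
FC3→SEIS4: c = 0.233565 rad, d = 1487.11 km
SEIS4→DART4: c = 0.275170 rad, d = 1752.01 km
Total = 300.59 + 1487.11 + 1752.01 = 3539.71 km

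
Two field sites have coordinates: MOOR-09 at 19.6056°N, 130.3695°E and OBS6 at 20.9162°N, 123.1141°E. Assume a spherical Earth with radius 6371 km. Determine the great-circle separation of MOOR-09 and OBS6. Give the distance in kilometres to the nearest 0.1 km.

Δφ = 1.3106°,  Δλ = -7.2554°
a = sin²(Δφ/2) + cos φ₁ cos φ₂ sin²(Δλ/2) = 0.003654
c = 2·arcsin(√a) = 0.120965 rad = 6.9308°
d = R·c = 6371 × 0.120965 = 770.7 km

770.7 km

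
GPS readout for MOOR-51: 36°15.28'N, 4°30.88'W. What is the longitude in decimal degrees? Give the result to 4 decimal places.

4° + 30.88′/60 = 4 + 0.51467 = 4.5147°

4.5147°W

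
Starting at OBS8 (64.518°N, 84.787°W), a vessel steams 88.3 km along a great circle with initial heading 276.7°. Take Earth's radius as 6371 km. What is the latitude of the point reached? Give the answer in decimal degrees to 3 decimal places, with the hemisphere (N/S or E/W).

64.599°N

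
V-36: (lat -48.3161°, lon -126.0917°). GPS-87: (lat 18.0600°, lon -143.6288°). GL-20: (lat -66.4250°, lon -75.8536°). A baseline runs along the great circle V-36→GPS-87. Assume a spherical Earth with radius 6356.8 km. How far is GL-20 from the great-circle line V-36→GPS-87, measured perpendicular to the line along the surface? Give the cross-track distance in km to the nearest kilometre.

1043 km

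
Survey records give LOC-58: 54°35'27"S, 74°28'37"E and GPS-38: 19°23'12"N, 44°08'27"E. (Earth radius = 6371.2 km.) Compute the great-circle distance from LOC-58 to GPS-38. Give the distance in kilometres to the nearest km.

8717 km

LOC-58: φ = -54.59083°, λ = +74.47694°
GPS-38: φ = +19.38667°, λ = +44.14083°
Δφ = 73.9775°,  Δλ = -30.3361°
a = sin²(Δφ/2) + cos φ₁ cos φ₂ sin²(Δλ/2) = 0.399411
c = 2·arcsin(√a) = 1.368235 rad = 78.3941°
d = R·c = 6371.2 × 1.368235 = 8717.3 km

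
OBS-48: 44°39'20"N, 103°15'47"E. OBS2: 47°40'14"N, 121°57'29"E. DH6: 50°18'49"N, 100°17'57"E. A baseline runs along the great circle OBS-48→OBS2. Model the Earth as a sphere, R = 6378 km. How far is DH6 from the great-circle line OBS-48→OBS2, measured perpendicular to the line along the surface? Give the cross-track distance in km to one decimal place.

667.8 km

OBS-48: φ = +44.65556°, λ = +103.26306°
OBS2: φ = +47.67056°, λ = +121.95806°
DH6: φ = +50.31361°, λ = +100.29917°
δ₁₃ = central angle OBS-48→DH6 = 0.104734 rad  (haversine)
θ₁₃ = bearing OBS-48→DH6 = 341.588°,  θ₁₂ = bearing OBS-48→OBS2 = 70.233°
dₓₜ = R·arcsin(sin δ₁₃ · sin(θ₁₃ − θ₁₂)) = 6378·arcsin(0.10454·sin(271.356°)) = -667.808 km
|dₓₜ| = 667.808 km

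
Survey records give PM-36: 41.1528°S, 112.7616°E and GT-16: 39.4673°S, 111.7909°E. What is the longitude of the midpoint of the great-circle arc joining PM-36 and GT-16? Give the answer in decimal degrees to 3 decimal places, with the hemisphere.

112.270°E

Bx = cos φ₂ cos Δλ = 0.771877,  By = cos φ₂ sin Δλ = -0.013078
φₘ = atan2(sin φ₁ + sin φ₂, √((cos φ₁ + Bx)² + By²)) = -40.31106°
λₘ = λ₁ + atan2(By, cos φ₁ + Bx) = 112.27019°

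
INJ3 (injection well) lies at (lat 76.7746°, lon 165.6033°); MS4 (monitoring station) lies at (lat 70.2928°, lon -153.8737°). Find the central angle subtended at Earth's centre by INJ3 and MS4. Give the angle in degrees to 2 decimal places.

12.81°

Δφ = -6.4818°,  Δλ = 40.5230°
a = sin²(Δφ/2) + cos φ₁ cos φ₂ sin²(Δλ/2) = 0.012448
c = 2·arcsin(√a) = 0.223610 rad = 12.8119°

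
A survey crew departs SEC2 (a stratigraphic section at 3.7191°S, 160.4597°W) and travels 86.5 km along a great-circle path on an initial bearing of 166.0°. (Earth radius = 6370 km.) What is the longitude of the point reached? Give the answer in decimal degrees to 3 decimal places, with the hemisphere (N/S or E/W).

δ = d/R = 86.5/6370 = 0.013579 rad
φ₂ = arcsin(sin φ₁ cos δ + cos φ₁ sin δ cos θ)
   = arcsin(-0.06486·0.99991 + 0.99789·0.01358·-0.97030) = -4.47400°
λ₂ = λ₁ + atan2(sin θ sin δ cos φ₁, cos δ − sin φ₁ sin φ₂) = -160.27091°

160.271°W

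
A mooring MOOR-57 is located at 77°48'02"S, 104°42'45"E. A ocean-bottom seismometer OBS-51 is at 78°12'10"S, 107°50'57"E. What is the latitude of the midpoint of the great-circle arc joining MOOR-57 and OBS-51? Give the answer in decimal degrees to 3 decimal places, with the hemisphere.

78.006°S

MOOR-57: φ = -77.80056°, λ = +104.71250°
OBS-51: φ = -78.20278°, λ = +107.84917°
Bx = cos φ₂ cos Δλ = 0.204142,  By = cos φ₂ sin Δλ = 0.011187
φₘ = atan2(sin φ₁ + sin φ₂, √((cos φ₁ + Bx)² + By²)) = -78.00603°
λₘ = λ₁ + atan2(By, cos φ₁ + Bx) = 106.25492°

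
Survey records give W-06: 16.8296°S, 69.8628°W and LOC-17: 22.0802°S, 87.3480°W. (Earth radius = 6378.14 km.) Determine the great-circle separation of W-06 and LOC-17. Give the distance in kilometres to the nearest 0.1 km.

1924.5 km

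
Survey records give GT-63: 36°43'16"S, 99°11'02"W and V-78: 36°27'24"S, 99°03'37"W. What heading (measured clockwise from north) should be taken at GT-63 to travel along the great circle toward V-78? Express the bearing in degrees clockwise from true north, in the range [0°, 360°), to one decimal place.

GT-63: φ = -36.72111°, λ = -99.18389°
V-78: φ = -36.45667°, λ = -99.06028°
Δλ = 0.1236°
y = sin Δλ · cos φ₂ = 0.001735
x = cos φ₁ sin φ₂ − sin φ₁ cos φ₂ cos Δλ = 0.004614
θ = atan2(y, x) = 20.6090° → 20.6090° (mod 360°)

20.6°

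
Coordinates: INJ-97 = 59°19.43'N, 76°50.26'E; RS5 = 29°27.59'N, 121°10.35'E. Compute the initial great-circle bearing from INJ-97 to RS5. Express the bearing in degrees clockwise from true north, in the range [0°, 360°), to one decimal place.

INJ-97: φ = +59.32383°, λ = +76.83767°
RS5: φ = +29.45983°, λ = +121.17250°
Δλ = 44.3348°
y = sin Δλ · cos φ₂ = 0.608489
x = cos φ₁ sin φ₂ − sin φ₁ cos φ₂ cos Δλ = -0.284719
θ = atan2(y, x) = 115.0754° → 115.0754° (mod 360°)

115.1°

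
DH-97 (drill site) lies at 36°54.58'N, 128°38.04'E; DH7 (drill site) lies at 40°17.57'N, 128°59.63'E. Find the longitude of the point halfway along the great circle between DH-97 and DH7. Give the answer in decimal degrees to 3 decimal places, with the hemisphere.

128.810°E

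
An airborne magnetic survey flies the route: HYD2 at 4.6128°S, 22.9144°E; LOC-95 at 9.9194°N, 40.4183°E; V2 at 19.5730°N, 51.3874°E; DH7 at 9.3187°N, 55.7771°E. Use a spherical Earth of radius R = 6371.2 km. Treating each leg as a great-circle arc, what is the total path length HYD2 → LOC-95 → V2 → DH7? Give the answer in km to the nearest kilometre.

HYD2→LOC-95: c = 0.396177 rad, d = 2524.12 km
LOC-95→V2: c = 0.250120 rad, d = 1593.57 km
V2→DH7: c = 0.193694 rad, d = 1234.06 km
Total = 2524.12 + 1593.57 + 1234.06 = 5351.75 km

5352 km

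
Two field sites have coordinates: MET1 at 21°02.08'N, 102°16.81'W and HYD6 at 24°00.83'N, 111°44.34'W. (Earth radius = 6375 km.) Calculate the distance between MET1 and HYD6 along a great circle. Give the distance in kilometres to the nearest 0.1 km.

MET1: φ = +21.03467°, λ = -102.28017°
HYD6: φ = +24.01383°, λ = -111.73900°
Δφ = 2.9792°,  Δλ = -9.4588°
a = sin²(Δφ/2) + cos φ₁ cos φ₂ sin²(Δλ/2) = 0.006472
c = 2·arcsin(√a) = 0.161067 rad = 9.2284°
d = R·c = 6375 × 0.161067 = 1026.8 km

1026.8 km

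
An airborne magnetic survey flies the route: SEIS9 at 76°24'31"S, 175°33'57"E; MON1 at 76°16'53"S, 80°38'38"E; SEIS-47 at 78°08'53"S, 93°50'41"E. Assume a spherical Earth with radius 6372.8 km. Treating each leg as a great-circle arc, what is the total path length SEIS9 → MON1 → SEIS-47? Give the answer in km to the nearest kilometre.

SEIS9: φ = -76.40861°, λ = +175.56583°
MON1: φ = -76.28139°, λ = +80.64389°
SEIS-47: φ = -78.14806°, λ = +93.84472°
SEIS9→MON1: c = 0.349670 rad, d = 2228.38 km
MON1→SEIS-47: c = 0.060304 rad, d = 384.30 km
Total = 2228.38 + 384.30 = 2612.68 km

2613 km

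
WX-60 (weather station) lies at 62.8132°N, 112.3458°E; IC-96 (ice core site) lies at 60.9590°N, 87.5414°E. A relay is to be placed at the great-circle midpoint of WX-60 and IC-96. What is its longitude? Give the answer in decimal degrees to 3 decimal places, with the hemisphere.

99.562°E

Bx = cos φ₂ cos Δλ = 0.440652,  By = cos φ₂ sin Δλ = -0.203651
φₘ = atan2(sin φ₁ + sin φ₂, √((cos φ₁ + Bx)² + By²)) = 62.44417°
λₘ = λ₁ + atan2(By, cos φ₁ + Bx) = 99.56197°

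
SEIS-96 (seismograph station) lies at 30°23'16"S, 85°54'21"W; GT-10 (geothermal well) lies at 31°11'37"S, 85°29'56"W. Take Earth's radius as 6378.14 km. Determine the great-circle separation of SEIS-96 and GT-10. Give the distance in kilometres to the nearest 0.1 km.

SEIS-96: φ = -30.38778°, λ = -85.90583°
GT-10: φ = -31.19361°, λ = -85.49889°
Δφ = -0.8058°,  Δλ = 0.4069°
a = sin²(Δφ/2) + cos φ₁ cos φ₂ sin²(Δλ/2) = 0.000059
c = 2·arcsin(√a) = 0.015331 rad = 0.8784°
d = R·c = 6378.14 × 0.015331 = 97.8 km

97.8 km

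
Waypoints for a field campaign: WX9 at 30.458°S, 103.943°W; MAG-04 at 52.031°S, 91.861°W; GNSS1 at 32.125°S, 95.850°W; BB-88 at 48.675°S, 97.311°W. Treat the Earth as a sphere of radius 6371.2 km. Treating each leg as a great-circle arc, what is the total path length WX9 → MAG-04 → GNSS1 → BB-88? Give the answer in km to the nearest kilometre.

6676 km

WX9→MAG-04: c = 0.407278 rad, d = 2594.85 km
MAG-04→GNSS1: c = 0.351114 rad, d = 2237.02 km
GNSS1→BB-88: c = 0.289490 rad, d = 1844.40 km
Total = 2594.85 + 2237.02 + 1844.40 = 6676.26 km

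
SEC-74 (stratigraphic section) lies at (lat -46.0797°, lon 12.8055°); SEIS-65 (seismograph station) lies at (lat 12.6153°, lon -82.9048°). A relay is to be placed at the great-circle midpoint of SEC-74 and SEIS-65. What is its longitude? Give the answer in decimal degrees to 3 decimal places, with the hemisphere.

45.629°W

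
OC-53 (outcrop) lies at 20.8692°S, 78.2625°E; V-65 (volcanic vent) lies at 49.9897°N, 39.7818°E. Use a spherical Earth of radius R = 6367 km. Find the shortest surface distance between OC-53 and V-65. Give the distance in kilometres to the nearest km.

Δφ = 70.8589°,  Δλ = -38.4807°
a = sin²(Δφ/2) + cos φ₁ cos φ₂ sin²(Δλ/2) = 0.401288
c = 2·arcsin(√a) = 1.372067 rad = 78.6136°
d = R·c = 6367 × 1.372067 = 8735.9 km

8736 km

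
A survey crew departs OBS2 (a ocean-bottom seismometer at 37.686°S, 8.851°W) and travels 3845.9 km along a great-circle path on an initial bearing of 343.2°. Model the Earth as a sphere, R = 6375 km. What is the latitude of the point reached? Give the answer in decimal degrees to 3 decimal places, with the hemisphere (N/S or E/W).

4.221°S

δ = d/R = 3845.9/6375 = 0.603278 rad
φ₂ = arcsin(sin φ₁ cos δ + cos φ₁ sin δ cos θ)
   = arcsin(-0.61133·0.82348 + 0.79137·0.56735·0.95732) = -4.22091°
λ₂ = λ₁ + atan2(sin θ sin δ cos φ₁, cos δ − sin φ₁ sin φ₂) = -18.31494°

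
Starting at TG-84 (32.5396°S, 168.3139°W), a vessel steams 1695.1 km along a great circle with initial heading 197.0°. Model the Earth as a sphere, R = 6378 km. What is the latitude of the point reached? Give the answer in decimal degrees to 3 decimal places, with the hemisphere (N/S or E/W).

46.949°S

δ = d/R = 1695.1/6378 = 0.265773 rad
φ₂ = arcsin(sin φ₁ cos δ + cos φ₁ sin δ cos θ)
   = arcsin(-0.53788·0.96489 + 0.84302·0.26266·-0.95630) = -46.94894°
λ₂ = λ₁ + atan2(sin θ sin δ cos φ₁, cos δ − sin φ₁ sin φ₂) = -174.77291°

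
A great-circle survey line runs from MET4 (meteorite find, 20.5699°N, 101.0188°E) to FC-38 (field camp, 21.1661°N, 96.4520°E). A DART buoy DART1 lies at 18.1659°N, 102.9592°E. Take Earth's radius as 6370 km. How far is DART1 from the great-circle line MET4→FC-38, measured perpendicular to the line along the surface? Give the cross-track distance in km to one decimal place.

δ₁₃ = central angle MET4→DART1 = 0.052735 rad  (haversine)
θ₁₃ = bearing MET4→DART1 = 142.385°,  θ₁₂ = bearing MET4→FC-38 = 278.763°
dₓₜ = R·arcsin(sin δ₁₃ · sin(θ₁₃ − θ₁₂)) = 6370·arcsin(0.05271·sin(-136.378°)) = -231.697 km
|dₓₜ| = 231.697 km

231.7 km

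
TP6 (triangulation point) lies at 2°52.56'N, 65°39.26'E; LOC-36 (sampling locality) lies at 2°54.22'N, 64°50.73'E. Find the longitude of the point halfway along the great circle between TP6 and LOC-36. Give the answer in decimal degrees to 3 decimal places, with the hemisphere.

65.250°E

TP6: φ = +2.87600°, λ = +65.65433°
LOC-36: φ = +2.90367°, λ = +64.84550°
Bx = cos φ₂ cos Δλ = 0.998617,  By = cos φ₂ sin Δλ = -0.014098
φₘ = atan2(sin φ₁ + sin φ₂, √((cos φ₁ + Bx)² + By²)) = 2.88991°
λₘ = λ₁ + atan2(By, cos φ₁ + Bx) = 65.24992°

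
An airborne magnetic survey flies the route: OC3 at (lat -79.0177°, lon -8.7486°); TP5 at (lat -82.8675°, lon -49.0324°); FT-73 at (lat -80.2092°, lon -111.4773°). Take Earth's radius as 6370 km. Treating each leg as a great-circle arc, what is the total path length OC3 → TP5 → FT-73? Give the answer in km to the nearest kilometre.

1805 km

OC3→TP5: c = 0.125510 rad, d = 799.50 km
TP5→FT-73: c = 0.157789 rad, d = 1005.12 km
Total = 799.50 + 1005.12 = 1804.62 km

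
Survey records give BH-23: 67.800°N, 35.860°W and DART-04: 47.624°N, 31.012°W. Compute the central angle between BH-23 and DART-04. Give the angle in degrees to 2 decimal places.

Δφ = -20.1760°,  Δλ = 4.8480°
a = sin²(Δφ/2) + cos φ₁ cos φ₂ sin²(Δλ/2) = 0.031137
c = 2·arcsin(√a) = 0.354770 rad = 20.3268°

20.33°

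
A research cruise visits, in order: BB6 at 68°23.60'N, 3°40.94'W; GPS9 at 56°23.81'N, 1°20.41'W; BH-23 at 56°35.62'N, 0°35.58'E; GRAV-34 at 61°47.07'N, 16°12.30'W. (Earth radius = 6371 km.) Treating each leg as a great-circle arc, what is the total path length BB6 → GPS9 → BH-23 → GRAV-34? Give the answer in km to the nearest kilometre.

BB6: φ = +68.39333°, λ = -3.68233°
GPS9: φ = +56.39683°, λ = -1.34017°
BH-23: φ = +56.59367°, λ = +0.59300°
GRAV-34: φ = +61.78450°, λ = -16.20500°
BB6→GPS9: c = 0.210196 rad, d = 1339.16 km
GPS9→BH-23: c = 0.018938 rad, d = 120.66 km
BH-23→GRAV-34: c = 0.174626 rad, d = 1112.54 km
Total = 1339.16 + 120.66 + 1112.54 = 2572.36 km

2572 km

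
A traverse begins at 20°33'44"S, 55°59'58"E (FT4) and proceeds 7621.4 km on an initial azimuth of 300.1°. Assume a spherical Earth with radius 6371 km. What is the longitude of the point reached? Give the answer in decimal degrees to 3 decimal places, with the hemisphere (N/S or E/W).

FT4: φ = -20.56222°, λ = +55.99944°
δ = d/R = 7621.4/6371 = 1.196264 rad
φ₂ = arcsin(sin φ₁ cos δ + cos φ₁ sin δ cos θ)
   = arcsin(-0.35122·0.36584 + 0.93629·0.93068·0.50151) = 17.96999°
λ₂ = λ₁ + atan2(sin θ sin δ cos φ₁, cos δ − sin φ₁ sin φ₂) = -1.83039°

1.830°W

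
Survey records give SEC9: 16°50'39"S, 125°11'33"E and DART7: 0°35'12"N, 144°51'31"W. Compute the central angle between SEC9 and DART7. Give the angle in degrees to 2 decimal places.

90.12°

SEC9: φ = -16.84417°, λ = +125.19250°
DART7: φ = +0.58667°, λ = -144.85861°
Δφ = 17.4308°,  Δλ = 89.9489°
a = sin²(Δφ/2) + cos φ₁ cos φ₂ sin²(Δλ/2) = 0.501057
c = 2·arcsin(√a) = 1.572910 rad = 90.1211°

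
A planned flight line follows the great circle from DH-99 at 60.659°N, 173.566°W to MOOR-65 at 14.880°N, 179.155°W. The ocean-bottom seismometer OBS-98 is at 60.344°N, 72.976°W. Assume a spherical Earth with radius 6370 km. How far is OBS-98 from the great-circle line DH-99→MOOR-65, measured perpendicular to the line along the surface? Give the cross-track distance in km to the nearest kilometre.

2733 km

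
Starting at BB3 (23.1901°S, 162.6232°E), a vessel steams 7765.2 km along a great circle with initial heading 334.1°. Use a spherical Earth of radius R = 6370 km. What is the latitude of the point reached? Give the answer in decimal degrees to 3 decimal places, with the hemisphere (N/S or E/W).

δ = d/R = 7765.2/6370 = 1.219027 rad
φ₂ = arcsin(sin φ₁ cos δ + cos φ₁ sin δ cos θ)
   = arcsin(-0.39378·0.34456 + 0.91920·0.93876·0.89956) = 39.83363°
λ₂ = λ₁ + atan2(sin θ sin δ cos φ₁, cos δ − sin φ₁ sin φ₂) = 130.34785°

39.834°N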